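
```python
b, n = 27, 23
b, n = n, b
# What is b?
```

Trace:
`b, n = 27, 23` → b = 27; n = 23
`b, n = n, b` → b = 23; n = 27
So b = 23

Answer: 23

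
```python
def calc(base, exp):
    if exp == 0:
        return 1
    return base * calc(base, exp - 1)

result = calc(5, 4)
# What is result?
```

calc(5, 4) = 5 * 5 * 5 * 5 = 625

Answer: 625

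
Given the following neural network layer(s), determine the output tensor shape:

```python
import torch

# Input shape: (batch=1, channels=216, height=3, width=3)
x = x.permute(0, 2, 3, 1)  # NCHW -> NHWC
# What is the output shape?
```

Input: (1, 216, 3, 3) -> Output: (1, 3, 3, 216)

Answer: (1, 3, 3, 216)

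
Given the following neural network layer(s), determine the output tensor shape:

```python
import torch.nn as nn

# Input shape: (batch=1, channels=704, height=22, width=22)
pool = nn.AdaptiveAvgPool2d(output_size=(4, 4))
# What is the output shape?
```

Input: (1, 704, 22, 22) -> Output: (1, 704, 4, 4)

Answer: (1, 704, 4, 4)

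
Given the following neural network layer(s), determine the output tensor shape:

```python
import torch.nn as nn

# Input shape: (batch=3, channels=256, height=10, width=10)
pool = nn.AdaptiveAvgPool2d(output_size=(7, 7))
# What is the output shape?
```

Input: (3, 256, 10, 10) -> Output: (3, 256, 7, 7)

Answer: (3, 256, 7, 7)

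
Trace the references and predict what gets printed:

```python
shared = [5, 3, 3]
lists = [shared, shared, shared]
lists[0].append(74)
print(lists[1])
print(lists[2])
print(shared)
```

Key concept: list of same reference.
Step by step:
`shared = [5, 3, 3]` → shared = [5, 3, 3]
`lists = [shared, shared, shared]` → lists = [[5, 3, 3], [5, 3, 3], [5, 3, 3]]
`lists[0].append(74)` → shared = [5, 3, 3, 74]; lists = [[5, 3, 3, 74], [5, 3, 3, 74], [5, 3, 3, 74]]
`print(lists[1])` → prints [5, 3, 3, 74]
`print(lists[2])` → prints [5, 3, 3, 74]
`print(shared)` → prints [5, 3, 3, 74]

Answer:
[5, 3, 3, 74]
[5, 3, 3, 74]
[5, 3, 3, 74]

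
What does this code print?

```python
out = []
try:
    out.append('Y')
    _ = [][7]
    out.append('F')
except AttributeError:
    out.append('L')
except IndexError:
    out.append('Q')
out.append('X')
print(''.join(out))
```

Execution trace: 'Y' (try body) → 'Q' (except IndexError) → 'X' (after the try/except). Output: YQX

Answer: YQX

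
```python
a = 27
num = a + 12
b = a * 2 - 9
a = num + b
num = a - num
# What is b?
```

Trace:
`a = 27` → a = 27
`num = a + 12` → num = 39
`b = a * 2 - 9` → b = 45
`a = num + b` → a = 84
`num = a - num` → num = 45
So b = 45

Answer: 45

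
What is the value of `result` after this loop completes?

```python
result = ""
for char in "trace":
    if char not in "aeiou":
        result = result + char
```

Remove vowels from 'trace'
`result` takes the values: "" → "t" → "tr" → "trc"

Answer: "trc"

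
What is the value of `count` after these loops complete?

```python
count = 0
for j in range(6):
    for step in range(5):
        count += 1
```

6 * 5 = 30
`count` takes the values: 0 → 1 → 2 → 3 → 4 → 5 → 6 → 7 → 8 → 9 → 10 → 11 → 12 → 13 → 14 → 15 → 16 → 17 → 18 → 19 → 20 → 21 → 22 → 23 → 24 → 25 → 26 → 27 → 28 → 29 → 30

Answer: 30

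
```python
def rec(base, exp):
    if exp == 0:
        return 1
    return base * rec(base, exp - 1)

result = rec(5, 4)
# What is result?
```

rec(5, 4) = 5 * 5 * 5 * 5 = 625

Answer: 625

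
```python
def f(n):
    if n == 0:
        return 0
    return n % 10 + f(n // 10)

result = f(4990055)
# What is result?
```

Sum of digits of 4990055: 5 + 5 + 0 + 0 + 9 + 9 + 4 = 32

Answer: 32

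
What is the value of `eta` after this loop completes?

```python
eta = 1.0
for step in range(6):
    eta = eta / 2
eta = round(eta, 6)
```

Halving LR 6 times: 1 / 2^6
`eta` takes the values: 1.0 → 0.5 → 0.25 → 0.125 → 0.0625 → 0.03125 → 0.015625

Answer: 0.015625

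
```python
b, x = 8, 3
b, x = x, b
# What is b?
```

Trace:
`b, x = 8, 3` → b = 8; x = 3
`b, x = x, b` → b = 3; x = 8
So b = 3

Answer: 3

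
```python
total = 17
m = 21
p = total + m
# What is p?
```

Trace:
`total = 17` → total = 17
`m = 21` → m = 21
`p = total + m` → p = 38
So p = 38

Answer: 38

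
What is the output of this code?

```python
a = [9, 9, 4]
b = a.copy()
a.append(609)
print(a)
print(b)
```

Key concept: list.copy() creates independent copy.
Step by step:
`a = [9, 9, 4]` → a = [9, 9, 4]
`b = a.copy()` → b = [9, 9, 4]
`a.append(609)` → a = [9, 9, 4, 609]
`print(a)` → prints [9, 9, 4, 609]
`print(b)` → prints [9, 9, 4]

Answer:
[9, 9, 4, 609]
[9, 9, 4]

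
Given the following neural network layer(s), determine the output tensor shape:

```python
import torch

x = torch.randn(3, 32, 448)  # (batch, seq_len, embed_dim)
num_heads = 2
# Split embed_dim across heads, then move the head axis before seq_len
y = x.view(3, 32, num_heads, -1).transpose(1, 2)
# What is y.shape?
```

Input: (3, 32, 448) -> head_dim = 448 // 2 = 224; after view: (3, 32, 2, 224) -> after transpose(1, 2): (3, 2, 32, 224) -> Output: (3, 2, 32, 224)

Answer: (3, 2, 32, 224)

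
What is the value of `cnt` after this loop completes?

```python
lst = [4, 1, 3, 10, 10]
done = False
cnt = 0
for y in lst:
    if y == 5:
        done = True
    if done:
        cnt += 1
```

Count elements after first 5 in [4, 1, 3, 10, 10]
`cnt` takes the values: 0

Answer: 0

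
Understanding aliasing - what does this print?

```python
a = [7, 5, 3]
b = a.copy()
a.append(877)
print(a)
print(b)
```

Key concept: list.copy() creates independent copy.
Step by step:
`a = [7, 5, 3]` → a = [7, 5, 3]
`b = a.copy()` → b = [7, 5, 3]
`a.append(877)` → a = [7, 5, 3, 877]
`print(a)` → prints [7, 5, 3, 877]
`print(b)` → prints [7, 5, 3]

Answer:
[7, 5, 3, 877]
[7, 5, 3]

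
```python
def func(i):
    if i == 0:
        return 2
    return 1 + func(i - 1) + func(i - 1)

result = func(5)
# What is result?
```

func(i) = 1 + 2·func(i-1), func(0)=2. Closed form: (2+1)·2^5 - 1 = 95.

Answer: 95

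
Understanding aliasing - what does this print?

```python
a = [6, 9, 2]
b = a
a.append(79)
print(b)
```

Key concept: basic list aliasing.
Step by step:
`a = [6, 9, 2]` → a = [6, 9, 2]
`b = a` → b = [6, 9, 2] (same object as a)
`a.append(79)` → a = [6, 9, 2, 79] (same object as b); b = [6, 9, 2, 79] (same object as a)
`print(b)` → prints [6, 9, 2, 79]

Answer: [6, 9, 2, 79]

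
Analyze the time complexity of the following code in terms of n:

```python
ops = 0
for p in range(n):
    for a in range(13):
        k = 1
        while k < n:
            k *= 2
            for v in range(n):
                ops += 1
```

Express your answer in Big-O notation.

Each loop level contributes: n × 1 × log n × n. Multiplying the contributions gives O(n^2 log n).

Answer: O(n^2 log n)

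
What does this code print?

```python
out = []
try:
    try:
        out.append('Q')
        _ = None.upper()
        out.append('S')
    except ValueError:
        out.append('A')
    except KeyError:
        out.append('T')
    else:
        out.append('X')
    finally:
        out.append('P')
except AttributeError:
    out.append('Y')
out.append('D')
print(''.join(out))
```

Execution trace: 'Q' (try body) → 'P' (finally) → 'Y' (outer except AttributeError) → 'D' (after the try/except). Output: QPYD

Answer: QPYD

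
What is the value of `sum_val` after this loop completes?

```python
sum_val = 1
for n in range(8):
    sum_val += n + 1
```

Start at 1, add 1 to 8 = 37
`sum_val` takes the values: 1 → 2 → 4 → 7 → 11 → 16 → 22 → 29 → 37

Answer: 37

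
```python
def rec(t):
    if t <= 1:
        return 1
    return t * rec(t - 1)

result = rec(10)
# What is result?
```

rec(10) = 10 * 9 * 8 * 7 * 6 * 5 * 4 * 3 * 2 * 1 = 3628800

Answer: 3628800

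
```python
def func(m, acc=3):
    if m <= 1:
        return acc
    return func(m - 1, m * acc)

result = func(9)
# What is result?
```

Accumulator trace (n, acc): (9, 3) -> (8, 27) -> (7, 216) -> (6, 1512) -> (5, 9072) -> (4, 45360) -> (3, 181440) -> (2, 544320) -> (1, 1088640) -> return 1088640

Answer: 1088640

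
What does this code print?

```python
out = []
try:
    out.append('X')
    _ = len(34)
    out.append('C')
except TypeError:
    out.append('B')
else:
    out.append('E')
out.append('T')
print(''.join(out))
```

Execution trace: 'X' (try body) → 'B' (except TypeError) → 'T' (after the try/except). Output: XBT

Answer: XBT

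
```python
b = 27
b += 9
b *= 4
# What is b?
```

Trace:
`b = 27` → b = 27
`b += 9` → b = 36
`b *= 4` → b = 144
So b = 144

Answer: 144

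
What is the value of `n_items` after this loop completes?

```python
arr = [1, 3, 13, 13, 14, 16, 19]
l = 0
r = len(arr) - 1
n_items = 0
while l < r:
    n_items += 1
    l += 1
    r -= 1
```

Iterations until pointers meet (list length 7)
`n_items` takes the values: 0 → 1 → 2 → 3

Answer: 3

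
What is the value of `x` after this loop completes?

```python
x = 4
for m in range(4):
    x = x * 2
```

Multiply by 2, 4 times: 4 * 2^4 = 64
`x` takes the values: 4 → 8 → 16 → 32 → 64

Answer: 64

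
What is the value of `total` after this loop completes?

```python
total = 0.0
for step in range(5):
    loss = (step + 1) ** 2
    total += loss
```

Sum of squared losses 1² + 2² + ... + 5²
`total` takes the values: 0.0 → 1.0 → 5.0 → 14.0 → 30.0 → 55.0

Answer: 55.0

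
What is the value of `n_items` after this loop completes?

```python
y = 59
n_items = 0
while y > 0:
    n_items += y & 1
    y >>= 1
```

Count set bits in 59 (binary: 0b111011)
`n_items` takes the values: 0 → 1 → 2 → 3 → 4 → 5

Answer: 5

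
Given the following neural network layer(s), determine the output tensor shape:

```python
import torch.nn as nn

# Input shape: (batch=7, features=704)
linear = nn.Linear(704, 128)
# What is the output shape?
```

Input: (7, 704) -> Output: (7, 128)

Answer: (7, 128)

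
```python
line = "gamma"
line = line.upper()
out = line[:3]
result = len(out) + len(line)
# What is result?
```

Trace:
`line = "gamma"` → line = 'gamma'
`line = line.upper()` → line = 'GAMMA'
`out = line[:3]` → out = 'GAM'
`result = len(out) + len(line)` → result = 8
So result = 8

Answer: 8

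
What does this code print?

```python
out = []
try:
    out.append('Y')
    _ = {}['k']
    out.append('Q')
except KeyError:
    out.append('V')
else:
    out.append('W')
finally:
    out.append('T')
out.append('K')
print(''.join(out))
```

Execution trace: 'Y' (try body) → 'V' (except KeyError) → 'T' (finally) → 'K' (after the try/except). Output: YVTK

Answer: YVTK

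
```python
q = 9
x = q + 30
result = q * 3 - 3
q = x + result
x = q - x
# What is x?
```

Trace:
`q = 9` → q = 9
`x = q + 30` → x = 39
`result = q * 3 - 3` → result = 24
`q = x + result` → q = 63
`x = q - x` → x = 24
So x = 24

Answer: 24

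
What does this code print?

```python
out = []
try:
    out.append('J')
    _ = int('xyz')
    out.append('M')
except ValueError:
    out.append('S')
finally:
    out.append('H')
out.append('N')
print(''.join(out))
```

Execution trace: 'J' (try body) → 'S' (except ValueError) → 'H' (finally) → 'N' (after the try/except). Output: JSHN

Answer: JSHN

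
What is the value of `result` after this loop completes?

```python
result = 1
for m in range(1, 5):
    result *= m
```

4! = 24
`result` takes the values: 1 → 2 → 6 → 24

Answer: 24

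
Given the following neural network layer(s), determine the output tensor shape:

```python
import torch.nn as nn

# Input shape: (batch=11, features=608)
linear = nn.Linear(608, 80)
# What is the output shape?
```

Input: (11, 608) -> Output: (11, 80)

Answer: (11, 80)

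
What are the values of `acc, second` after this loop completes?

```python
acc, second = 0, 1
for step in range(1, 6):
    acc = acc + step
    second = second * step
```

Sum and factorial of 1 to 5
`acc, second` takes the values: (0, 1) → (1, 1) → (3, 1) → (3, 2) → (6, 2) → (6, 6) → (10, 6) → (10, 24) → (15, 24) → (15, 120)

Answer: 15, 120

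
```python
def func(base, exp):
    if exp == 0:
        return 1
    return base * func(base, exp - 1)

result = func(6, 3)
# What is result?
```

func(6, 3) = 6 * 6 * 6 = 216

Answer: 216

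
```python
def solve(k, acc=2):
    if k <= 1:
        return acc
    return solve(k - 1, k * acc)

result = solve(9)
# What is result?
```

Accumulator trace (n, acc): (9, 2) -> (8, 18) -> (7, 144) -> (6, 1008) -> (5, 6048) -> (4, 30240) -> (3, 120960) -> (2, 362880) -> (1, 725760) -> return 725760

Answer: 725760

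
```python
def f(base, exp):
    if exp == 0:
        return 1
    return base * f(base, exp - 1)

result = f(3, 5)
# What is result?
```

f(3, 5) = 3 * 3 * 3 * 3 * 3 = 243

Answer: 243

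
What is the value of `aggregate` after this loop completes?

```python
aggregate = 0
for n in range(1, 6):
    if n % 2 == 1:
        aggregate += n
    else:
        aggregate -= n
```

Add odd, subtract even
`aggregate` takes the values: 0 → 1 → -1 → 2 → -2 → 3

Answer: 3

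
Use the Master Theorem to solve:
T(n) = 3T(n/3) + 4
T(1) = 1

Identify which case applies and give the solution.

a=3, b=3, f(n)=4. log_3(3) = 1. Since c=0 < 1, Case 1 applies: T(n) = Θ(n^log_b(a)) = O(n).

Answer: O(n) - Case 1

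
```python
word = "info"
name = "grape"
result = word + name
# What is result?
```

Trace:
`word = "info"` → word = 'info'
`name = "grape"` → name = 'grape'
`result = word + name` → result = 'infogrape'
So result = 'infogrape'

Answer: 'infogrape'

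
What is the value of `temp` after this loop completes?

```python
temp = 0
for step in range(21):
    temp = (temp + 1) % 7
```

Increment mod 7, 21 times = 0
`temp` takes the values: 0 → 1 → 2 → 3 → 4 → 5 → 6 → 0 → 1 → 2 → 3 → 4 → 5 → 6 → 0 → 1 → 2 → 3 → 4 → 5 → 6 → 0

Answer: 0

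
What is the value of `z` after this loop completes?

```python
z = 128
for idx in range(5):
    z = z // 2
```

Halve 5 times: 128 // 2^5 = 4
`z` takes the values: 128 → 64 → 32 → 16 → 8 → 4

Answer: 4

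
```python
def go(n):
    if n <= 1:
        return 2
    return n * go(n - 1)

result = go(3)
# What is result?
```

go(3) = 3 * 2 * 2 = 12

Answer: 12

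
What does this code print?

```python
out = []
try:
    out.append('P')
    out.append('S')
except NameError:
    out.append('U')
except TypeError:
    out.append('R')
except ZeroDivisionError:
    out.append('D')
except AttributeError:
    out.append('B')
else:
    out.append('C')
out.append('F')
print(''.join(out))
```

Execution trace: 'P' (try body) → 'S' (try body, no exception) → 'C' (else) → 'F' (after the try/except). Output: PSCF

Answer: PSCF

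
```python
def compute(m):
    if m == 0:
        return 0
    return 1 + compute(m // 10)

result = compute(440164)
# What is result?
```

Count of digits of 440164: 6

Answer: 6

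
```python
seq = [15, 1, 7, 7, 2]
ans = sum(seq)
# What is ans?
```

Trace:
`seq = [15, 1, 7, 7, 2]` → seq = [15, 1, 7, 7, 2]
`ans = sum(seq)` → ans = 32
So ans = 32

Answer: 32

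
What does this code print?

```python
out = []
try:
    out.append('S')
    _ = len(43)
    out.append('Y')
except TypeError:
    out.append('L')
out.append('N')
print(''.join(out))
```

Execution trace: 'S' (try body) → 'L' (except TypeError) → 'N' (after the try/except). Output: SLN

Answer: SLN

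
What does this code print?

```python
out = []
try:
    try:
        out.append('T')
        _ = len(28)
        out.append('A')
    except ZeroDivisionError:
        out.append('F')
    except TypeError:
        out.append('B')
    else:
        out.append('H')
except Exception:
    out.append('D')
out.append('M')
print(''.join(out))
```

Execution trace: 'T' (inner try body) → 'B' (inner except TypeError) → 'M' (after the try/except). Output: TBM

Answer: TBM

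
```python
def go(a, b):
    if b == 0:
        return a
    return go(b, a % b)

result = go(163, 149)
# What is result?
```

go(163, 149) -> go(149, 14) -> go(14, 9) -> go(9, 5) -> go(5, 4) -> go(4, 1) -> go(1, 0) -> 1

Answer: 1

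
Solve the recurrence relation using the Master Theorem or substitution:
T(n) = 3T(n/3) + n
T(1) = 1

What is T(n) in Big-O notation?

By Master Theorem: a=3, b=3, f(n)=n. Since log_3(3) = 1 and f(n) = Θ(n^1), Case 2 applies. T(n) = O(n log n).

Answer: O(n log n)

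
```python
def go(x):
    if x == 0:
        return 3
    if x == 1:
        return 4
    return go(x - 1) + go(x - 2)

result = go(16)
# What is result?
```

Build up from base cases: go(0)=3, go(1)=4, go(2)=7, go(3)=11, go(4)=18, go(5)=29, go(6)=47, ..., go(16)=5778

Answer: 5778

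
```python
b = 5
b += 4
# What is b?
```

Trace:
`b = 5` → b = 5
`b += 4` → b = 9
So b = 9

Answer: 9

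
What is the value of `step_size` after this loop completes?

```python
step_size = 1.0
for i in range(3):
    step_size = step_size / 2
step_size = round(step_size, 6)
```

Halving LR 3 times: 1 / 2^3
`step_size` takes the values: 1.0 → 0.5 → 0.25 → 0.125

Answer: 0.125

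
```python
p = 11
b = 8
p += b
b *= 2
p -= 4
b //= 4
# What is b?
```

Trace:
`p = 11` → p = 11
`b = 8` → b = 8
`p += b` → p = 19
`b *= 2` → b = 16
`p -= 4` → p = 15
`b //= 4` → b = 4
So b = 4

Answer: 4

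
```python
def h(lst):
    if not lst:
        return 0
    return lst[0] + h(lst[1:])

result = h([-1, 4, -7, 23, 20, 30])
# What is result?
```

(-1) + 4 + (-7) + 23 + 20 + 30 + 0 = 69

Answer: 69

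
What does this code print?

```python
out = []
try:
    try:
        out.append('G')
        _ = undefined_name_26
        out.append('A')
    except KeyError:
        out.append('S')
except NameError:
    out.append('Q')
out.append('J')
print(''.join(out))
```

Execution trace: 'G' (try body) → 'Q' (outer except NameError) → 'J' (after the try/except). Output: GQJ

Answer: GQJ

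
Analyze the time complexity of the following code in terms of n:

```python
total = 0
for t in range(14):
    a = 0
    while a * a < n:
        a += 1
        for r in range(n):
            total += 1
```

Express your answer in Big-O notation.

Each loop level contributes: 1 × √n × n. Multiplying the contributions gives O(n√n).

Answer: O(n√n)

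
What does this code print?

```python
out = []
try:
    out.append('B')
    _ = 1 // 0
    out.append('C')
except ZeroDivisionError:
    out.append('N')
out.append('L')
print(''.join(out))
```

Execution trace: 'B' (try body) → 'N' (except ZeroDivisionError) → 'L' (after the try/except). Output: BNL

Answer: BNL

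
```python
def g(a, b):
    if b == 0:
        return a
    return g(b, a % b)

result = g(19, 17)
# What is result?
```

g(19, 17) -> g(17, 2) -> g(2, 1) -> g(1, 0) -> 1

Answer: 1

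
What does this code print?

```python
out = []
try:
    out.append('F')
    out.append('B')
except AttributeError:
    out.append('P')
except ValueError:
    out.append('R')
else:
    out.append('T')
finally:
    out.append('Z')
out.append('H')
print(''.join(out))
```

Execution trace: 'F' (try body) → 'B' (try body, no exception) → 'T' (else) → 'Z' (finally) → 'H' (after the try/except). Output: FBTZH

Answer: FBTZH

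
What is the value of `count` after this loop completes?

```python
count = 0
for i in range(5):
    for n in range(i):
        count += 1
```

Triangle number: 0+1+2+...+4
`count` takes the values: 0 → 1 → 2 → 3 → 4 → 5 → 6 → 7 → 8 → 9 → 10

Answer: 10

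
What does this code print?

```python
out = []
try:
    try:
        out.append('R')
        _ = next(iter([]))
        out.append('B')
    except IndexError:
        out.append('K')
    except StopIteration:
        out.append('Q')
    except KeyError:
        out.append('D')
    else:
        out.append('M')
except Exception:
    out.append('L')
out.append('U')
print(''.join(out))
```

Execution trace: 'R' (inner try body) → 'Q' (inner except StopIteration) → 'U' (after the try/except). Output: RQU

Answer: RQU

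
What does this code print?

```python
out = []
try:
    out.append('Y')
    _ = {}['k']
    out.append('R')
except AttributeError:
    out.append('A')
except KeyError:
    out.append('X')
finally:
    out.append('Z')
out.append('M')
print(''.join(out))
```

Execution trace: 'Y' (try body) → 'X' (except KeyError) → 'Z' (finally) → 'M' (after the try/except). Output: YXZM

Answer: YXZM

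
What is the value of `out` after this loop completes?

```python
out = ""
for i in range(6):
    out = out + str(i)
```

Concatenate digits 0 to 5
`out` takes the values: "" → "0" → "01" → "012" → "0123" → "01234" → "012345"

Answer: "012345"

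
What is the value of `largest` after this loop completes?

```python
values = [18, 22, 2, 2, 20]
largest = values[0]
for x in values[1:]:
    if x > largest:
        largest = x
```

Maximum of [18, 22, 2, 2, 20]
`largest` takes the values: 18 → 22

Answer: 22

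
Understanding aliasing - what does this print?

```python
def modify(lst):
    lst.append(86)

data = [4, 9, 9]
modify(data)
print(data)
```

Key concept: function modifies passed list.
Step by step:
`data = [4, 9, 9]` → data = [4, 9, 9]
`modify(data)` → data = [4, 9, 9, 86]
`print(data)` → prints [4, 9, 9, 86]

Answer: [4, 9, 9, 86]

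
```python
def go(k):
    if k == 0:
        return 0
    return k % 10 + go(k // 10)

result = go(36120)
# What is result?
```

Sum of digits of 36120: 0 + 2 + 1 + 6 + 3 = 12

Answer: 12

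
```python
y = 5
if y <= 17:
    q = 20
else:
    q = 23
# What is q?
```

Trace:
`y = 5` → y = 5
`if y <= 17: ...` → y <= 17 is True → q = 20
So q = 20

Answer: 20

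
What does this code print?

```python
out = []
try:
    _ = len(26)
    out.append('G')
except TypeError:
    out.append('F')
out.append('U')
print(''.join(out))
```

Execution trace: 'F' (except TypeError) → 'U' (after the try/except). Output: FU

Answer: FU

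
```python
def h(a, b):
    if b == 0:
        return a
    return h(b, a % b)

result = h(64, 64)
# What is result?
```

h(64, 64) -> h(64, 0) -> 64

Answer: 64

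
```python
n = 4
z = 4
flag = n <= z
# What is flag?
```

Trace:
`n = 4` → n = 4
`z = 4` → z = 4
`flag = n <= z` → flag = True
So flag = True

Answer: True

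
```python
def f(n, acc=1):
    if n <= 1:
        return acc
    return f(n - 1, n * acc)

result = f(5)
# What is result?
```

Accumulator trace (n, acc): (5, 1) -> (4, 5) -> (3, 20) -> (2, 60) -> (1, 120) -> return 120

Answer: 120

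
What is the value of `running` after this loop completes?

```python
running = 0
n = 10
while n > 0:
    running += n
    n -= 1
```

Sum 10 down to 1
`running` takes the values: 0 → 10 → 19 → 27 → 34 → 40 → 45 → 49 → 52 → 54 → 55

Answer: 55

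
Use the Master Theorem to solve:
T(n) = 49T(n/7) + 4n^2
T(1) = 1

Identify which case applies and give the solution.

a=49, b=7, f(n)=4n^2. log_7(49) = 2. Since c=2 = 2, Case 2 applies: T(n) = Θ(n^log_b(a) · log n) = O(n^2 log n).

Answer: O(n^2 log n) - Case 2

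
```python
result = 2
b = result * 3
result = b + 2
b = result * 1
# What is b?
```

Trace:
`result = 2` → result = 2
`b = result * 3` → b = 6
`result = b + 2` → result = 8
`b = result * 1` → b = 8
So b = 8

Answer: 8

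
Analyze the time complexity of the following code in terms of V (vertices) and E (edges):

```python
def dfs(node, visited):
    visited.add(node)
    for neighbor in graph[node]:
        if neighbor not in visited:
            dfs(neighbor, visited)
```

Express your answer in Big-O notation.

This is Depth-first search (recursive). Time complexity: O(V + E).

Answer: O(V + E)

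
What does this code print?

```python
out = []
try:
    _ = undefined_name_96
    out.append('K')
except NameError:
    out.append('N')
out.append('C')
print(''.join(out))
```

Execution trace: 'N' (except NameError) → 'C' (after the try/except). Output: NC

Answer: NC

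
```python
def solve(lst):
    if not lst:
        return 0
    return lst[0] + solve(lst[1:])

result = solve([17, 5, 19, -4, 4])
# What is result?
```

17 + 5 + 19 + (-4) + 4 + 0 = 41

Answer: 41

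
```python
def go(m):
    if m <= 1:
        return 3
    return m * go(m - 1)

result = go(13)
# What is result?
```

go(13) = 13 * 12 * 11 * 10 * 9 * 8 * 7 * 6 * 5 * 4 * 3 * 2 * 3 = 18681062400

Answer: 18681062400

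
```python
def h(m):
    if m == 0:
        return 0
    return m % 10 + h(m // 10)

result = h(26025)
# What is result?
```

Sum of digits of 26025: 5 + 2 + 0 + 6 + 2 = 15

Answer: 15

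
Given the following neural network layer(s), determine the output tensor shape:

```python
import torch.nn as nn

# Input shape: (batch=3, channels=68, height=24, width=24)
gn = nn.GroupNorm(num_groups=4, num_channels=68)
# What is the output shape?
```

Input: (3, 68, 24, 24) -> Output: (3, 68, 24, 24)

Answer: (3, 68, 24, 24)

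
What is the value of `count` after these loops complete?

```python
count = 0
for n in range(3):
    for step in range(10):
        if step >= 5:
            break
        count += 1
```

Inner breaks at 5, outer runs 3 times
`count` takes the values: 0 → 1 → 2 → 3 → 4 → 5 → 6 → 7 → 8 → 9 → 10 → 11 → 12 → 13 → 14 → 15

Answer: 15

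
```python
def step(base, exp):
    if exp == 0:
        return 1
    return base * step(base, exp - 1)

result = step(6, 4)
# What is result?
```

step(6, 4) = 6 * 6 * 6 * 6 = 1296

Answer: 1296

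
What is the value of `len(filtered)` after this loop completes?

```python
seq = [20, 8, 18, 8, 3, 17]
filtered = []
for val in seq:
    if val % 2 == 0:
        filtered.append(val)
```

Count even numbers in [20, 8, 18, 8, 3, 17]
`filtered` takes the values: [] → [20] → [20, 8] → [20, 8, 18] → [20, 8, 18, 8]
So `len(filtered)` = 4

Answer: 4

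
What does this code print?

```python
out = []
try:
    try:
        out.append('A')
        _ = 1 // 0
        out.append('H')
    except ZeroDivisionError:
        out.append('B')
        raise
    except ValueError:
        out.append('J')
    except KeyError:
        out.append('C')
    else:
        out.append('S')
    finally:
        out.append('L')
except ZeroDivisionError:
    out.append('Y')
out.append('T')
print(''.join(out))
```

Execution trace: 'A' (inner try body) → 'B' (inner except ZeroDivisionError) → 'L' (inner finally) → 'Y' (outer except ZeroDivisionError) → 'T' (after the try/except). Output: ABLYT

Answer: ABLYT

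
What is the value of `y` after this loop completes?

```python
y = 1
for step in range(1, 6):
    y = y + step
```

Start at 1, add 1 through 5
`y` takes the values: 1 → 2 → 4 → 7 → 11 → 16

Answer: 16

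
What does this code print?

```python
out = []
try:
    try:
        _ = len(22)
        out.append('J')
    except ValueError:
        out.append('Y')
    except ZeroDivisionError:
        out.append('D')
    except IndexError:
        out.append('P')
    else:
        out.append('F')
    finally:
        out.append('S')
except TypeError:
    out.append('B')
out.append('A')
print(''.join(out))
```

Execution trace: 'S' (finally) → 'B' (outer except TypeError) → 'A' (after the try/except). Output: SBA

Answer: SBA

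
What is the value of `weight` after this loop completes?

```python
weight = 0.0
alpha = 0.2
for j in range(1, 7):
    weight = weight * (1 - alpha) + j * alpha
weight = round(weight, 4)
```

Moving average with lr=0.2
`weight` takes the values: 0.0 → 0.2 → 0.56 → 1.048 → 1.6384 → 2.31072 → 3.048576 → 3.0486

Answer: 3.0486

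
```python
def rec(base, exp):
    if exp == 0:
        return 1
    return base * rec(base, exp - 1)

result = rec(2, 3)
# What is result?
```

rec(2, 3) = 2 * 2 * 2 = 8

Answer: 8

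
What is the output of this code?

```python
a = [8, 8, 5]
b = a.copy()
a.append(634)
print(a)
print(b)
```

Key concept: list.copy() creates independent copy.
Step by step:
`a = [8, 8, 5]` → a = [8, 8, 5]
`b = a.copy()` → b = [8, 8, 5]
`a.append(634)` → a = [8, 8, 5, 634]
`print(a)` → prints [8, 8, 5, 634]
`print(b)` → prints [8, 8, 5]

Answer:
[8, 8, 5, 634]
[8, 8, 5]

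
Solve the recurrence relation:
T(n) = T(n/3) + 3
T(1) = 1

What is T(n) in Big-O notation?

Each step divides n by 3 and adds 3. After log_3(n) steps we reach T(1)=1. So T(n) = 3·log_3(n) + 1 = O(log n).

Answer: O(log n)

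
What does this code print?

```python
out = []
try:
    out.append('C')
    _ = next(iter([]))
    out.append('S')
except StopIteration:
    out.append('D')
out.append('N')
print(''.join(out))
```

Execution trace: 'C' (try body) → 'D' (except StopIteration) → 'N' (after the try/except). Output: CDN

Answer: CDN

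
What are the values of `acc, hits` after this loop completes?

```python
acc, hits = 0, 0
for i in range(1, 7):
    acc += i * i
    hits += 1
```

Sum of squares and count
`acc, hits` takes the values: (0, 0) → (1, 0) → (1, 1) → (5, 1) → (5, 2) → (14, 2) → (14, 3) → (30, 3) → (30, 4) → (55, 4) → (55, 5) → (91, 5) → (91, 6)

Answer: 91, 6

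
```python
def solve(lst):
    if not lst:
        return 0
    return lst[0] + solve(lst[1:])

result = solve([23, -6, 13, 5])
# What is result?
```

23 + (-6) + 13 + 5 + 0 = 35

Answer: 35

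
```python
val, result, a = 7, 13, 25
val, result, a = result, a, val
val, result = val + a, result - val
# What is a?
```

Trace:
`val, result, a = 7, 13, 25` → val = 7; result = 13; a = 25
`val, result, a = result, a, val` → val = 13; result = 25; a = 7
`val, result = val + a, result - val` → val = 20; result = 12
So a = 7

Answer: 7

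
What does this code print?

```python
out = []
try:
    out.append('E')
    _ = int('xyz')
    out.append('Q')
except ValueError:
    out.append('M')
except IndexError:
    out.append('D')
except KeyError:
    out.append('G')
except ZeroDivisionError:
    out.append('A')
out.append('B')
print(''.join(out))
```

Execution trace: 'E' (try body) → 'M' (except ValueError) → 'B' (after the try/except). Output: EMB

Answer: EMB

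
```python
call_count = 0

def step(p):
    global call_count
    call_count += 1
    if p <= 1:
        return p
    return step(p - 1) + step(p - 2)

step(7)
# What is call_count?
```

Calls(p) = 1 + Calls(p-1) + Calls(p-2); Calls(0)=Calls(1)=1. For p=7 this gives 41.

Answer: 41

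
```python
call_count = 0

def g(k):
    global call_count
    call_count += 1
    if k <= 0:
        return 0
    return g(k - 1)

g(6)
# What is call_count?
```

Linear recursion stepping by 1: 7 calls from k=6 down to ≤0.

Answer: 7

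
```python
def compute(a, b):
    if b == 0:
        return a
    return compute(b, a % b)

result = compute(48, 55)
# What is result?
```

compute(48, 55) -> compute(55, 48) -> compute(48, 7) -> compute(7, 6) -> compute(6, 1) -> compute(1, 0) -> 1

Answer: 1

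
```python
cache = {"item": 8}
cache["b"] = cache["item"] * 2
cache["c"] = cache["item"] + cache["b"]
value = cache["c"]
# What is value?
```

Trace:
`cache = {"item": 8}` → cache = {'item': 8}
`cache["b"] = cache["item"] * 2` → cache = {'item': 8, 'b': 16}
`cache["c"] = cache["item"] + cache["b"]` → cache = {'item': 8, 'b': 16, 'c': 24}
`value = cache["c"]` → value = 24
So value = 24

Answer: 24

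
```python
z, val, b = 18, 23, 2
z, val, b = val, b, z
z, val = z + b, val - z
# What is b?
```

Trace:
`z, val, b = 18, 23, 2` → z = 18; val = 23; b = 2
`z, val, b = val, b, z` → z = 23; val = 2; b = 18
`z, val = z + b, val - z` → z = 41; val = -21
So b = 18

Answer: 18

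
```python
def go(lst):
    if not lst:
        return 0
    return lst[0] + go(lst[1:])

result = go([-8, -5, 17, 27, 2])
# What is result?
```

(-8) + (-5) + 17 + 27 + 2 + 0 = 33

Answer: 33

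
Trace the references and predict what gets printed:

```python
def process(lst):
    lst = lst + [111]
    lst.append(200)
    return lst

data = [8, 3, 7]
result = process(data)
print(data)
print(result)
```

Key concept: rebinding parameter vs mutation.
Step by step:
`data = [8, 3, 7]` → data = [8, 3, 7]
`result = process(data)` → result = [8, 3, 7, 111, 200]
`print(data)` → prints [8, 3, 7]
`print(result)` → prints [8, 3, 7, 111, 200]

Answer:
[8, 3, 7]
[8, 3, 7, 111, 200]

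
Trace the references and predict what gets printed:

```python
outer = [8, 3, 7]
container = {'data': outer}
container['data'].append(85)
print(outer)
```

Key concept: dict holds reference to list.
Step by step:
`outer = [8, 3, 7]` → outer = [8, 3, 7]
`container = {'data': outer}` → container = {'data': [8, 3, 7]}
`container['data'].append(85)` → outer = [8, 3, 7, 85]; container = {'data': [8, 3, 7, 85]}
`print(outer)` → prints [8, 3, 7, 85]

Answer: [8, 3, 7, 85]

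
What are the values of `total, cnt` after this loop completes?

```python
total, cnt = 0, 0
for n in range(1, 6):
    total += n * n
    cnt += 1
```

Sum of squares and count
`total, cnt` takes the values: (0, 0) → (1, 0) → (1, 1) → (5, 1) → (5, 2) → (14, 2) → (14, 3) → (30, 3) → (30, 4) → (55, 4) → (55, 5)

Answer: 55, 5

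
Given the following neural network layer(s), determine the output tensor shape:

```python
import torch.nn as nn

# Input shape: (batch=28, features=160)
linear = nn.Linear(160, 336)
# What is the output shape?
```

Input: (28, 160) -> Output: (28, 336)

Answer: (28, 336)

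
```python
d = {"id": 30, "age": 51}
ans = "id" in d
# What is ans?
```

Trace:
`d = {"id": 30, "age": 51}` → d = {'id': 30, 'age': 51}
`ans = "id" in d` → ans = True
So ans = True

Answer: True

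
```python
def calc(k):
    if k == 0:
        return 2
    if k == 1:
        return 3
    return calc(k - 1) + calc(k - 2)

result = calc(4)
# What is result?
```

Build up from base cases: calc(0)=2, calc(1)=3, calc(2)=5, calc(3)=8, calc(4)=13

Answer: 13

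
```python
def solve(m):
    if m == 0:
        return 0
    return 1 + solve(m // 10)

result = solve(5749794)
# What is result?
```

Count of digits of 5749794: 7

Answer: 7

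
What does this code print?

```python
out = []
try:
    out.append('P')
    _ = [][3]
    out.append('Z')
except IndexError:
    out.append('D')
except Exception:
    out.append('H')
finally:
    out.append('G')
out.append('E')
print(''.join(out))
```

Execution trace: 'P' (try body) → 'D' (except IndexError) → 'G' (finally) → 'E' (after the try/except). Output: PDGE

Answer: PDGE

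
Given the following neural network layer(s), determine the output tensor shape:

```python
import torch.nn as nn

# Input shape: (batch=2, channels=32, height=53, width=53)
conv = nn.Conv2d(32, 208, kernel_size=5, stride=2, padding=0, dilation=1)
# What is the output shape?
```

Input: (2, 32, 53, 53) -> Output: (2, 208, 25, 25)

Answer: (2, 208, 25, 25)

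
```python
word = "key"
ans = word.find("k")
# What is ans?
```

Trace:
`word = "key"` → word = 'key'
`ans = word.find("k")` → ans = 0
So ans = 0

Answer: 0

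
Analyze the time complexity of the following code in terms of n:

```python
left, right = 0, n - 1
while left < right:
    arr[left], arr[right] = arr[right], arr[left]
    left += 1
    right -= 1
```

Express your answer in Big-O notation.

This is In-place array reversal. Time complexity: O(n).

Answer: O(n)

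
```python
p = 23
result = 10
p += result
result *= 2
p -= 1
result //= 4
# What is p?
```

Trace:
`p = 23` → p = 23
`result = 10` → result = 10
`p += result` → p = 33
`result *= 2` → result = 20
`p -= 1` → p = 32
`result //= 4` → result = 5
So p = 32

Answer: 32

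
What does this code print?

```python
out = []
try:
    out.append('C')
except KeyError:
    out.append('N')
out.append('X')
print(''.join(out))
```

Execution trace: 'C' (try body, no exception) → 'X' (after the try/except). Output: CX

Answer: CX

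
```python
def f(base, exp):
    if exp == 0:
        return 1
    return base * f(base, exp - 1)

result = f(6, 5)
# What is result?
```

f(6, 5) = 6 * 6 * 6 * 6 * 6 = 7776

Answer: 7776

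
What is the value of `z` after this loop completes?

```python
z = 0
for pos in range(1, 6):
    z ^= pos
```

XOR of 1 to 5
`z` takes the values: 0 → 1 → 3 → 0 → 4 → 1

Answer: 1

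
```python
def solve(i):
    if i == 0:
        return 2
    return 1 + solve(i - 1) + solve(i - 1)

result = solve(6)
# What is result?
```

solve(i) = 1 + 2·solve(i-1), solve(0)=2. Closed form: (2+1)·2^6 - 1 = 191.

Answer: 191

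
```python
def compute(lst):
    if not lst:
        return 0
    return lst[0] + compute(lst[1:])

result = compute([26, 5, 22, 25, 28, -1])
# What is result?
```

26 + 5 + 22 + 25 + 28 + (-1) + 0 = 105

Answer: 105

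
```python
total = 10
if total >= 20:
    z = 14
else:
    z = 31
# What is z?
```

Trace:
`total = 10` → total = 10
`if total >= 20: ...` → total >= 20 is False, take else branch → z = 31
So z = 31

Answer: 31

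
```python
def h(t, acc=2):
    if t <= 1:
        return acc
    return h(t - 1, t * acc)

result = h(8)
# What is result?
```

Accumulator trace (n, acc): (8, 2) -> (7, 16) -> (6, 112) -> (5, 672) -> (4, 3360) -> (3, 13440) -> (2, 40320) -> (1, 80640) -> return 80640

Answer: 80640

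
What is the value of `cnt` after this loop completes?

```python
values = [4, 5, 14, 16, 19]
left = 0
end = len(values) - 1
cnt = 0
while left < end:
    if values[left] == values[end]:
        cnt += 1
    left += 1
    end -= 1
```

Count matching pairs from ends
`cnt` takes the values: 0

Answer: 0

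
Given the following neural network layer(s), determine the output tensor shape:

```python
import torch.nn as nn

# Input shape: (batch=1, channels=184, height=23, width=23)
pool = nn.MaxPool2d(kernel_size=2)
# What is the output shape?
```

Input: (1, 184, 23, 23) -> Output: (1, 184, 11, 11)

Answer: (1, 184, 11, 11)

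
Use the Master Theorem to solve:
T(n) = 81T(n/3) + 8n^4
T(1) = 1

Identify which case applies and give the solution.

a=81, b=3, f(n)=8n^4. log_3(81) = 4. Since c=4 = 4, Case 2 applies: T(n) = Θ(n^log_b(a) · log n) = O(n^4 log n).

Answer: O(n^4 log n) - Case 2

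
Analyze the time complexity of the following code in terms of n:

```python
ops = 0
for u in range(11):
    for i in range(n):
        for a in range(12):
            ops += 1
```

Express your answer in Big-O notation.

Each loop level contributes: 1 × n × 1. Multiplying the contributions gives O(n).

Answer: O(n)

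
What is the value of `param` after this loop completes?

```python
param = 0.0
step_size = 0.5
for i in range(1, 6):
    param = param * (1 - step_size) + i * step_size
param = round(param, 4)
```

Moving average with lr=0.5
`param` takes the values: 0.0 → 0.5 → 1.25 → 2.125 → 3.0625 → 4.03125 → 4.0312

Answer: 4.0312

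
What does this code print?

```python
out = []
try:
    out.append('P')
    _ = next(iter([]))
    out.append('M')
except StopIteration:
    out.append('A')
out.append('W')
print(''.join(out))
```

Execution trace: 'P' (try body) → 'A' (except StopIteration) → 'W' (after the try/except). Output: PAW

Answer: PAW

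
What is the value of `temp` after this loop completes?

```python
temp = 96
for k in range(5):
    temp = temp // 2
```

Halve 5 times: 96 // 2^5 = 3
`temp` takes the values: 96 → 48 → 24 → 12 → 6 → 3

Answer: 3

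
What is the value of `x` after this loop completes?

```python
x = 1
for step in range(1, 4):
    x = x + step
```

Start at 1, add 1 through 3
`x` takes the values: 1 → 2 → 4 → 7

Answer: 7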